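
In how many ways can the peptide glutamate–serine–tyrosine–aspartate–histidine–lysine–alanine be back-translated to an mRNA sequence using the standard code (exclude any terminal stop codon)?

768

Glu: 2 codons.
Ser: 6 codons.
Tyr: 2 codons.
Asp: 2 codons.
His: 2 codons.
Lys: 2 codons.
Ala: 4 codons.
2 × 6 × 2 × 2 × 2 × 2 × 4 = 768.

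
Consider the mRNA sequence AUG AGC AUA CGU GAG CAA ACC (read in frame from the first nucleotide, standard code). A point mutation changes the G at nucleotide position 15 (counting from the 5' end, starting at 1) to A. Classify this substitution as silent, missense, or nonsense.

silent

Position 15 falls in codon 5: GAG → Glu.
After the substitution the codon is GAA → Glu.
Both encode Glu, so the change is synonymous.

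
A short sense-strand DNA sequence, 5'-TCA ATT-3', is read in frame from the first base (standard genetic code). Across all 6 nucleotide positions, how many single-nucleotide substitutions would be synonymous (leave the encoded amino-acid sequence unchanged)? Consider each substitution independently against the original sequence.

5

Codon 1 (TCA, Ser): 3 synonymous substitutions.
Codon 2 (ATT, Ile): 2 synonymous substitutions.
Total: 3 + 2 = 5.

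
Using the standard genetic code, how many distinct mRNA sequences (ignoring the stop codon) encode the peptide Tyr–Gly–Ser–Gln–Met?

96

Tyr: 2 codons.
Gly: 4 codons.
Ser: 6 codons.
Gln: 2 codons.
Met: 1 codon.
2 × 4 × 6 × 2 × 1 = 96.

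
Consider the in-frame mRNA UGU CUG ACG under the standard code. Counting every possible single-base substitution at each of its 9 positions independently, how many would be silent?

8

Codon 1 (UGU, Cys): 1 synonymous substitution.
Codon 2 (CUG, Leu): 4 synonymous substitutions.
Codon 3 (ACG, Thr): 3 synonymous substitutions.
Total: 1 + 4 + 3 = 8.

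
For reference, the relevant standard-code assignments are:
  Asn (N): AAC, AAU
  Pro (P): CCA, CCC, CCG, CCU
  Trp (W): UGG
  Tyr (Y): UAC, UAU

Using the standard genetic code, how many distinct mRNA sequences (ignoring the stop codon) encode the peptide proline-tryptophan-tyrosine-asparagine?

16

Pro: 4 codons.
Trp: 1 codon.
Tyr: 2 codons.
Asn: 2 codons.
4 × 1 × 2 × 2 = 16.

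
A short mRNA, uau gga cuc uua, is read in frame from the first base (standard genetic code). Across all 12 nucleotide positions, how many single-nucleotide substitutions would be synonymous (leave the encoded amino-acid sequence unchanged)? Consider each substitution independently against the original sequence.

9

Codon 1 (UAU, Tyr): 1 synonymous substitution.
Codon 2 (GGA, Gly): 3 synonymous substitutions.
Codon 3 (CUC, Leu): 3 synonymous substitutions.
Codon 4 (UUA, Leu): 2 synonymous substitutions.
Total: 1 + 3 + 3 + 2 = 9.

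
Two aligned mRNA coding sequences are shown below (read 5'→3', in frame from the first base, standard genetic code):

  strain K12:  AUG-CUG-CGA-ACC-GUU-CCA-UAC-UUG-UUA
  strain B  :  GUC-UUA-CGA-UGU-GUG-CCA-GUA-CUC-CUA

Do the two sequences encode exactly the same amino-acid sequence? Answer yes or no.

Codon 1: AUG Met / GUC Val — nonsynonymous.
Codon 2: CUG Leu / UUA Leu — synonymous.
Codon 3: CGA Arg / CGA Arg — identical.
Codon 4: ACC Thr / UGU Cys — nonsynonymous.
Codon 5: GUU Val / GUG Val — synonymous.
Codon 6: CCA Pro / CCA Pro — identical.
Codon 7: UAC Tyr / GUA Val — nonsynonymous.
Codon 8: UUG Leu / CUC Leu — synonymous.
Codon 9: UUA Leu / CUA Leu — synonymous.
Nonsynonymous differences: 3 → different protein.

no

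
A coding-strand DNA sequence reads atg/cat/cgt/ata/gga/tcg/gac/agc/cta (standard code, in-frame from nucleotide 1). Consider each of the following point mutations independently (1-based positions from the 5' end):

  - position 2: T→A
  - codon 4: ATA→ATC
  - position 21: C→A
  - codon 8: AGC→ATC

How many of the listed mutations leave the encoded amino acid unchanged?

Codon 1: ATG (Met) → AAG (Lys) — missense.
Codon 4: ATA (Ile) → ATC (Ile) — synonymous.
Codon 7: GAC (Asp) → GAA (Glu) — missense.
Codon 8: AGC (Ser) → ATC (Ile) — missense.
Synonymous: 1 of 4.

1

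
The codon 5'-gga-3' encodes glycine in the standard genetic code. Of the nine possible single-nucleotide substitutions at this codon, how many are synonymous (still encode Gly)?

Position 1: none → 0 synonymous.
Position 2: none → 0 synonymous.
Position 3: GGU, GGC, GGG → 3 synonymous.
Total: 0 + 0 + 3 = 3.

3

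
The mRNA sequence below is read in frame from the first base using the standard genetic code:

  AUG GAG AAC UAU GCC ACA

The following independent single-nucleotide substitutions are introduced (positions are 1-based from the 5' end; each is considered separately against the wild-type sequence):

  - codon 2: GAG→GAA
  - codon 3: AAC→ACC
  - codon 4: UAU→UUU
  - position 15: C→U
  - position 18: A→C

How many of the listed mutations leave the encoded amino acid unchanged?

Codon 2: GAG (Glu) → GAA (Glu) — synonymous.
Codon 3: AAC (Asn) → ACC (Thr) — missense.
Codon 4: UAU (Tyr) → UUU (Phe) — missense.
Codon 5: GCC (Ala) → GCU (Ala) — synonymous.
Codon 6: ACA (Thr) → ACC (Thr) — synonymous.
Synonymous: 3 of 5.

3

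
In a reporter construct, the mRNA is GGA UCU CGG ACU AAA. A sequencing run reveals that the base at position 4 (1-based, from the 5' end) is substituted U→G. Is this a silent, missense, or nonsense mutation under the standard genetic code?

missense

Position 4 falls in codon 2: UCU → Ser.
After the substitution the codon is GCU → Ala.
Ser ≠ Ala, so this is a missense mutation.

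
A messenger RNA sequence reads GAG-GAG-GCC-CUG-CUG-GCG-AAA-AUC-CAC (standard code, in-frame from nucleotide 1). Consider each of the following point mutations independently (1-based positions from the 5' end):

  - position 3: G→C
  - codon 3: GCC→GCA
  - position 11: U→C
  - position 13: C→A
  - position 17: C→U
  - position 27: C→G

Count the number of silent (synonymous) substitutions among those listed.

Codon 1: GAG (Glu) → GAC (Asp) — missense.
Codon 3: GCC (Ala) → GCA (Ala) — synonymous.
Codon 4: CUG (Leu) → CCG (Pro) — missense.
Codon 5: CUG (Leu) → AUG (Met) — missense.
Codon 6: GCG (Ala) → GUG (Val) — missense.
Codon 9: CAC (His) → CAG (Gln) — missense.
Synonymous: 1 of 6.

1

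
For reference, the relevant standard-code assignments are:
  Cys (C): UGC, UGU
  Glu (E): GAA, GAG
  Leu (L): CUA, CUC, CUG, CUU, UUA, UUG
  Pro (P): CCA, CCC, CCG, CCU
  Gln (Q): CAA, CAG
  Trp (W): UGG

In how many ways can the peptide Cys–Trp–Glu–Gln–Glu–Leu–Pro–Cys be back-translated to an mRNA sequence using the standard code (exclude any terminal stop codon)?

768

Cys: 2 codons.
Trp: 1 codon.
Glu: 2 codons.
Gln: 2 codons.
Glu: 2 codons.
Leu: 6 codons.
Pro: 4 codons.
Cys: 2 codons.
2 × 1 × 2 × 2 × 2 × 6 × 4 × 2 = 768.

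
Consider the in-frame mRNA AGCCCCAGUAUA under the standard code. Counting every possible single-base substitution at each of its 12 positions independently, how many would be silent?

7

Codon 1 (AGC, Ser): 1 synonymous substitution.
Codon 2 (CCC, Pro): 3 synonymous substitutions.
Codon 3 (AGU, Ser): 1 synonymous substitution.
Codon 4 (AUA, Ile): 2 synonymous substitutions.
Total: 1 + 3 + 1 + 2 = 7.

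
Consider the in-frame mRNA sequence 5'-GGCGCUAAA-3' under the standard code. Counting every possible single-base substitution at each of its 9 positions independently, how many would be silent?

7

Codon 1 (GGC, Gly): 3 synonymous substitutions.
Codon 2 (GCU, Ala): 3 synonymous substitutions.
Codon 3 (AAA, Lys): 1 synonymous substitution.
Total: 3 + 3 + 1 = 7.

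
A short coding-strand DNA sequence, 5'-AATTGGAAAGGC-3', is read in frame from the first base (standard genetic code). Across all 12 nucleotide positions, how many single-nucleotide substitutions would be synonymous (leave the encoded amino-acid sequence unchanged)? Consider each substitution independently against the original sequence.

5

Codon 1 (AAT, Asn): 1 synonymous substitution.
Codon 2 (TGG, Trp): 0 synonymous substitutions.
Codon 3 (AAA, Lys): 1 synonymous substitution.
Codon 4 (GGC, Gly): 3 synonymous substitutions.
Total: 1 + 0 + 1 + 3 = 5.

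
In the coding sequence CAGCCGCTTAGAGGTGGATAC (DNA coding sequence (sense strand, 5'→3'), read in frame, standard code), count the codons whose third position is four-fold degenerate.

4

Codon 1 CAG (Gln): third position 2-fold.
Codon 2 CCG (Pro): third position 4-fold.
Codon 3 CTT (Leu): third position 4-fold.
Codon 4 AGA (Arg): third position 2-fold.
Codon 5 GGT (Gly): third position 4-fold.
Codon 6 GGA (Gly): third position 4-fold.
Codon 7 TAC (Tyr): third position 2-fold.
Four-fold degenerate third positions: 4.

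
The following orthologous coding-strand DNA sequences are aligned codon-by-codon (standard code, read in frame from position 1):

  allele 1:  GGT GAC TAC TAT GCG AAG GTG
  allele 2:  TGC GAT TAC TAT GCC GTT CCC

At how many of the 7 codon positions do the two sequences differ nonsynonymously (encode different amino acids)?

Codon 1: GGT Gly / TGC Cys — nonsynonymous.
Codon 2: GAC Asp / GAT Asp — synonymous.
Codon 3: TAC Tyr / TAC Tyr — identical.
Codon 4: TAT Tyr / TAT Tyr — identical.
Codon 5: GCG Ala / GCC Ala — synonymous.
Codon 6: AAG Lys / GTT Val — nonsynonymous.
Codon 7: GTG Val / CCC Pro — nonsynonymous.
Nonsynonymous differences: 3.

3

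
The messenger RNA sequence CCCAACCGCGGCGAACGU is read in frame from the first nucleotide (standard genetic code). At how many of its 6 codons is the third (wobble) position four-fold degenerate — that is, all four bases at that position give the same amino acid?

4

Codon 1 CCC (Pro): third position 4-fold.
Codon 2 AAC (Asn): third position 2-fold.
Codon 3 CGC (Arg): third position 4-fold.
Codon 4 GGC (Gly): third position 4-fold.
Codon 5 GAA (Glu): third position 2-fold.
Codon 6 CGU (Arg): third position 4-fold.
Four-fold degenerate third positions: 4.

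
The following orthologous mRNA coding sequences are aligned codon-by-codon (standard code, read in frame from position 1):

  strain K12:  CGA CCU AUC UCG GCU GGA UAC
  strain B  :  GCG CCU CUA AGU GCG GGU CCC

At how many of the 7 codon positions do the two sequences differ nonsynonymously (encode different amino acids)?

Codon 1: CGA Arg / GCG Ala — nonsynonymous.
Codon 2: CCU Pro / CCU Pro — identical.
Codon 3: AUC Ile / CUA Leu — nonsynonymous.
Codon 4: UCG Ser / AGU Ser — synonymous.
Codon 5: GCU Ala / GCG Ala — synonymous.
Codon 6: GGA Gly / GGU Gly — synonymous.
Codon 7: UAC Tyr / CCC Pro — nonsynonymous.
Nonsynonymous differences: 3.

3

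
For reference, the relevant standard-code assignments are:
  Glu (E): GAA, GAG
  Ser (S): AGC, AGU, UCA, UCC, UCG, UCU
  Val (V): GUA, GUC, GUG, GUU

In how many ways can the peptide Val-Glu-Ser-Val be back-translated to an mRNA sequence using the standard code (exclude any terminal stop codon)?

192

Val: 4 codons.
Glu: 2 codons.
Ser: 6 codons.
Val: 4 codons.
4 × 2 × 6 × 4 = 192.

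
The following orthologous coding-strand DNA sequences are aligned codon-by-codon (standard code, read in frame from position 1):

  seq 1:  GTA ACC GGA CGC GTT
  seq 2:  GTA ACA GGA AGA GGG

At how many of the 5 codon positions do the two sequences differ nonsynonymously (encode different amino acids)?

Codon 1: GTA Val / GTA Val — identical.
Codon 2: ACC Thr / ACA Thr — synonymous.
Codon 3: GGA Gly / GGA Gly — identical.
Codon 4: CGC Arg / AGA Arg — synonymous.
Codon 5: GTT Val / GGG Gly — nonsynonymous.
Nonsynonymous differences: 1.

1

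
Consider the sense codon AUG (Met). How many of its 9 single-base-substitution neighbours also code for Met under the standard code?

0

Position 1: none → 0 synonymous.
Position 2: none → 0 synonymous.
Position 3: none → 0 synonymous.
Total: 0 + 0 + 0 = 0.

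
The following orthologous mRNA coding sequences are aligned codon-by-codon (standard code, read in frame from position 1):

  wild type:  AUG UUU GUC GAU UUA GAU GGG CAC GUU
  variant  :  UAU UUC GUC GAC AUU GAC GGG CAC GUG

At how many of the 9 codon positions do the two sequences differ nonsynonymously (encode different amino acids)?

Codon 1: AUG Met / UAU Tyr — nonsynonymous.
Codon 2: UUU Phe / UUC Phe — synonymous.
Codon 3: GUC Val / GUC Val — identical.
Codon 4: GAU Asp / GAC Asp — synonymous.
Codon 5: UUA Leu / AUU Ile — nonsynonymous.
Codon 6: GAU Asp / GAC Asp — synonymous.
Codon 7: GGG Gly / GGG Gly — identical.
Codon 8: CAC His / CAC His — identical.
Codon 9: GUU Val / GUG Val — synonymous.
Nonsynonymous differences: 2.

2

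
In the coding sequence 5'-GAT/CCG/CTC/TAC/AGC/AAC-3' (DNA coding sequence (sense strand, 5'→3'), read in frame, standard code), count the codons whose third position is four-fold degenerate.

2

Codon 1 GAT (Asp): third position 2-fold.
Codon 2 CCG (Pro): third position 4-fold.
Codon 3 CTC (Leu): third position 4-fold.
Codon 4 TAC (Tyr): third position 2-fold.
Codon 5 AGC (Ser): third position 2-fold.
Codon 6 AAC (Asn): third position 2-fold.
Four-fold degenerate third positions: 2.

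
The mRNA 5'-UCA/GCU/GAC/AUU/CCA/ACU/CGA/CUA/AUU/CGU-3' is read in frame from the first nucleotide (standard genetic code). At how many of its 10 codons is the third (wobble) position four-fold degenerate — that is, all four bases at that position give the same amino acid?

7

Codon 1 UCA (Ser): third position 4-fold.
Codon 2 GCU (Ala): third position 4-fold.
Codon 3 GAC (Asp): third position 2-fold.
Codon 4 AUU (Ile): third position 3-fold.
Codon 5 CCA (Pro): third position 4-fold.
Codon 6 ACU (Thr): third position 4-fold.
Codon 7 CGA (Arg): third position 4-fold.
Codon 8 CUA (Leu): third position 4-fold.
Codon 9 AUU (Ile): third position 3-fold.
Codon 10 CGU (Arg): third position 4-fold.
Four-fold degenerate third positions: 7.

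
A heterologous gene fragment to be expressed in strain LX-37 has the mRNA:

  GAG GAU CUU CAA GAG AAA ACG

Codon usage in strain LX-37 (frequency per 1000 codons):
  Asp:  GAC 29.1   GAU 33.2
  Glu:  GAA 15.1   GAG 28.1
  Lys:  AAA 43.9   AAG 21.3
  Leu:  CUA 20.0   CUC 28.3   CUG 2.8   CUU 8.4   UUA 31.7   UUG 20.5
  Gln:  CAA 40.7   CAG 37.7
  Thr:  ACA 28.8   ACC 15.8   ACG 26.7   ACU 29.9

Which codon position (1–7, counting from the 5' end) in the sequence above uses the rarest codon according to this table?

3

Codon 1 GAG (Glu): 28.1 per 1000.
Codon 2 GAU (Asp): 33.2 per 1000.
Codon 3 CUU (Leu): 8.4 per 1000.
Codon 4 CAA (Gln): 40.7 per 1000.
Codon 5 GAG (Glu): 28.1 per 1000.
Codon 6 AAA (Lys): 43.9 per 1000.
Codon 7 ACG (Thr): 26.7 per 1000.
Lowest frequency is 8.4 at codon 3.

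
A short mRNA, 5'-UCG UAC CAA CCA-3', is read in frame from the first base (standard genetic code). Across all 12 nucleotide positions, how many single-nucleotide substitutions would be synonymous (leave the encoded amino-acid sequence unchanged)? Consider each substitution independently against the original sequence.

8

Codon 1 (UCG, Ser): 3 synonymous substitutions.
Codon 2 (UAC, Tyr): 1 synonymous substitution.
Codon 3 (CAA, Gln): 1 synonymous substitution.
Codon 4 (CCA, Pro): 3 synonymous substitutions.
Total: 3 + 1 + 1 + 3 = 8.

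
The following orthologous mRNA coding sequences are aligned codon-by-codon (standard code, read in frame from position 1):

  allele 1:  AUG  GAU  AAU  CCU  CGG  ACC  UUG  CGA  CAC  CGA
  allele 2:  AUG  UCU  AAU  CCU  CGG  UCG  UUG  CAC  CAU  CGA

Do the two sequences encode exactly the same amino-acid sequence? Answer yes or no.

no

Codon 1: AUG Met / AUG Met — identical.
Codon 2: GAU Asp / UCU Ser — nonsynonymous.
Codon 3: AAU Asn / AAU Asn — identical.
Codon 4: CCU Pro / CCU Pro — identical.
Codon 5: CGG Arg / CGG Arg — identical.
Codon 6: ACC Thr / UCG Ser — nonsynonymous.
Codon 7: UUG Leu / UUG Leu — identical.
Codon 8: CGA Arg / CAC His — nonsynonymous.
Codon 9: CAC His / CAU His — synonymous.
Codon 10: CGA Arg / CGA Arg — identical.
Nonsynonymous differences: 3 → different protein.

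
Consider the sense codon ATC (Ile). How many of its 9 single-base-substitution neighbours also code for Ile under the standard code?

Position 1: none → 0 synonymous.
Position 2: none → 0 synonymous.
Position 3: ATT, ATA → 2 synonymous.
Total: 0 + 0 + 2 = 2.

2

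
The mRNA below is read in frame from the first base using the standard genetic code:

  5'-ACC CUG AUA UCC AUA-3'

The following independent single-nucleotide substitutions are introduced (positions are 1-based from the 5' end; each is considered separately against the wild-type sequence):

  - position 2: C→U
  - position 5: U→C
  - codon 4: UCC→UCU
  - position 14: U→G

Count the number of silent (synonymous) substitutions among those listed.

Codon 1: ACC (Thr) → AUC (Ile) — missense.
Codon 2: CUG (Leu) → CCG (Pro) — missense.
Codon 4: UCC (Ser) → UCU (Ser) — synonymous.
Codon 5: AUA (Ile) → AGA (Arg) — missense.
Synonymous: 1 of 4.

1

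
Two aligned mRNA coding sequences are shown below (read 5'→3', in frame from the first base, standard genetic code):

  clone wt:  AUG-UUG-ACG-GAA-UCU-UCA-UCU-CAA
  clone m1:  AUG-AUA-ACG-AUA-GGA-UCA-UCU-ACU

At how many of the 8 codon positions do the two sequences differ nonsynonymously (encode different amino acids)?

4

Codon 1: AUG Met / AUG Met — identical.
Codon 2: UUG Leu / AUA Ile — nonsynonymous.
Codon 3: ACG Thr / ACG Thr — identical.
Codon 4: GAA Glu / AUA Ile — nonsynonymous.
Codon 5: UCU Ser / GGA Gly — nonsynonymous.
Codon 6: UCA Ser / UCA Ser — identical.
Codon 7: UCU Ser / UCU Ser — identical.
Codon 8: CAA Gln / ACU Thr — nonsynonymous.
Nonsynonymous differences: 4.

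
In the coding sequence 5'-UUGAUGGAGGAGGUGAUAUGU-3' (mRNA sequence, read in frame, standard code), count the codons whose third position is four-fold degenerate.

1

Codon 1 UUG (Leu): third position 2-fold.
Codon 2 AUG (Met): third position 1-fold.
Codon 3 GAG (Glu): third position 2-fold.
Codon 4 GAG (Glu): third position 2-fold.
Codon 5 GUG (Val): third position 4-fold.
Codon 6 AUA (Ile): third position 3-fold.
Codon 7 UGU (Cys): third position 2-fold.
Four-fold degenerate third positions: 1.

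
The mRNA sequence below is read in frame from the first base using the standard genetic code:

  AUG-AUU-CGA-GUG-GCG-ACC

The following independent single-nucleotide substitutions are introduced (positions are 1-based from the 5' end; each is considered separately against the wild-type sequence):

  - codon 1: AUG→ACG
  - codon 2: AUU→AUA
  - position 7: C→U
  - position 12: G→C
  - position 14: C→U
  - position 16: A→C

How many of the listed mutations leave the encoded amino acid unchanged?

Codon 1: AUG (Met) → ACG (Thr) — missense.
Codon 2: AUU (Ile) → AUA (Ile) — synonymous.
Codon 3: CGA (Arg) → UGA (Stop) — nonsense.
Codon 4: GUG (Val) → GUC (Val) — synonymous.
Codon 5: GCG (Ala) → GUG (Val) — missense.
Codon 6: ACC (Thr) → CCC (Pro) — missense.
Synonymous: 2 of 6.

2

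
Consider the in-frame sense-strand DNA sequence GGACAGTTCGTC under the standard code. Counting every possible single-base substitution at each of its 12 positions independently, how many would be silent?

Codon 1 (GGA, Gly): 3 synonymous substitutions.
Codon 2 (CAG, Gln): 1 synonymous substitution.
Codon 3 (TTC, Phe): 1 synonymous substitution.
Codon 4 (GTC, Val): 3 synonymous substitutions.
Total: 3 + 1 + 1 + 3 = 8.

8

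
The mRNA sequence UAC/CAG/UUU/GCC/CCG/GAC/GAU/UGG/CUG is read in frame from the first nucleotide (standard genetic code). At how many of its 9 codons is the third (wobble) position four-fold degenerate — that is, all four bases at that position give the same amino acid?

Codon 1 UAC (Tyr): third position 2-fold.
Codon 2 CAG (Gln): third position 2-fold.
Codon 3 UUU (Phe): third position 2-fold.
Codon 4 GCC (Ala): third position 4-fold.
Codon 5 CCG (Pro): third position 4-fold.
Codon 6 GAC (Asp): third position 2-fold.
Codon 7 GAU (Asp): third position 2-fold.
Codon 8 UGG (Trp): third position 1-fold.
Codon 9 CUG (Leu): third position 4-fold.
Four-fold degenerate third positions: 3.

3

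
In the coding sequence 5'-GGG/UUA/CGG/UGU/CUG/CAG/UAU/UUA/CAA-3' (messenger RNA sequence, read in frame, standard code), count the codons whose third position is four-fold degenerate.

3

Codon 1 GGG (Gly): third position 4-fold.
Codon 2 UUA (Leu): third position 2-fold.
Codon 3 CGG (Arg): third position 4-fold.
Codon 4 UGU (Cys): third position 2-fold.
Codon 5 CUG (Leu): third position 4-fold.
Codon 6 CAG (Gln): third position 2-fold.
Codon 7 UAU (Tyr): third position 2-fold.
Codon 8 UUA (Leu): third position 2-fold.
Codon 9 CAA (Gln): third position 2-fold.
Four-fold degenerate third positions: 3.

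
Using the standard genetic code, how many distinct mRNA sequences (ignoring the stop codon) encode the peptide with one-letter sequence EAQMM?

Glu: 2 codons.
Ala: 4 codons.
Gln: 2 codons.
Met: 1 codon.
Met: 1 codon.
2 × 4 × 2 × 1 × 1 = 16.

16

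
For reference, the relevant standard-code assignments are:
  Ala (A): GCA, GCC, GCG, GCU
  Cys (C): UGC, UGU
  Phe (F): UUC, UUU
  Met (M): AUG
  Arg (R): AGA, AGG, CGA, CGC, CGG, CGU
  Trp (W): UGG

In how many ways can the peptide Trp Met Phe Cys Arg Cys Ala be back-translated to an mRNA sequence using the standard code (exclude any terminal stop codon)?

192

Trp: 1 codon.
Met: 1 codon.
Phe: 2 codons.
Cys: 2 codons.
Arg: 6 codons.
Cys: 2 codons.
Ala: 4 codons.
1 × 1 × 2 × 2 × 6 × 2 × 4 = 192.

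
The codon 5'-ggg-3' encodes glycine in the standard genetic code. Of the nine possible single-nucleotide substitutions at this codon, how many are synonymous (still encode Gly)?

Position 1: none → 0 synonymous.
Position 2: none → 0 synonymous.
Position 3: GGT, GGC, GGA → 3 synonymous.
Total: 0 + 0 + 3 = 3.

3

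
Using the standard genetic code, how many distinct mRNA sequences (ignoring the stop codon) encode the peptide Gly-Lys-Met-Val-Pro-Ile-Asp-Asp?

1536

Gly: 4 codons.
Lys: 2 codons.
Met: 1 codon.
Val: 4 codons.
Pro: 4 codons.
Ile: 3 codons.
Asp: 2 codons.
Asp: 2 codons.
4 × 2 × 1 × 4 × 4 × 3 × 2 × 2 = 1536.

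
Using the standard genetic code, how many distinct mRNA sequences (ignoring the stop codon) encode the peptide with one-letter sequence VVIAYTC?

3072

Val: 4 codons.
Val: 4 codons.
Ile: 3 codons.
Ala: 4 codons.
Tyr: 2 codons.
Thr: 4 codons.
Cys: 2 codons.
4 × 4 × 3 × 4 × 2 × 4 × 2 = 3072.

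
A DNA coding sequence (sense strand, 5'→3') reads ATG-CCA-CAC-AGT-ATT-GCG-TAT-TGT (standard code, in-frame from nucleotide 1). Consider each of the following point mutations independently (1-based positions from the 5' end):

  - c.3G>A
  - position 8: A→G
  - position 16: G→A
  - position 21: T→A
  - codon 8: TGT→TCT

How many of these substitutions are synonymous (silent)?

0

Codon 1: ATG (Met) → ATA (Ile) — missense.
Codon 3: CAC (His) → CGC (Arg) — missense.
Codon 6: GCG (Ala) → ACG (Thr) — missense.
Codon 7: TAT (Tyr) → TAA (Stop) — nonsense.
Codon 8: TGT (Cys) → TCT (Ser) — missense.
Synonymous: 0 of 5.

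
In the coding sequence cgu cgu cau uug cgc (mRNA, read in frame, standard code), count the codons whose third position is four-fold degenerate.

Codon 1 CGU (Arg): third position 4-fold.
Codon 2 CGU (Arg): third position 4-fold.
Codon 3 CAU (His): third position 2-fold.
Codon 4 UUG (Leu): third position 2-fold.
Codon 5 CGC (Arg): third position 4-fold.
Four-fold degenerate third positions: 3.

3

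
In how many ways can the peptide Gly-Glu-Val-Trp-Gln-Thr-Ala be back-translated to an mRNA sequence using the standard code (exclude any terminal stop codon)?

Gly: 4 codons.
Glu: 2 codons.
Val: 4 codons.
Trp: 1 codon.
Gln: 2 codons.
Thr: 4 codons.
Ala: 4 codons.
4 × 2 × 4 × 1 × 2 × 4 × 4 = 1024.

1024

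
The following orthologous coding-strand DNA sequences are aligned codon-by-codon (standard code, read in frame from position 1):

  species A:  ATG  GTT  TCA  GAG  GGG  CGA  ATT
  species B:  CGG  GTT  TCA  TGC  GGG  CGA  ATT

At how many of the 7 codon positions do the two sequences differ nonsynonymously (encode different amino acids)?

Codon 1: ATG Met / CGG Arg — nonsynonymous.
Codon 2: GTT Val / GTT Val — identical.
Codon 3: TCA Ser / TCA Ser — identical.
Codon 4: GAG Glu / TGC Cys — nonsynonymous.
Codon 5: GGG Gly / GGG Gly — identical.
Codon 6: CGA Arg / CGA Arg — identical.
Codon 7: ATT Ile / ATT Ile — identical.
Nonsynonymous differences: 2.

2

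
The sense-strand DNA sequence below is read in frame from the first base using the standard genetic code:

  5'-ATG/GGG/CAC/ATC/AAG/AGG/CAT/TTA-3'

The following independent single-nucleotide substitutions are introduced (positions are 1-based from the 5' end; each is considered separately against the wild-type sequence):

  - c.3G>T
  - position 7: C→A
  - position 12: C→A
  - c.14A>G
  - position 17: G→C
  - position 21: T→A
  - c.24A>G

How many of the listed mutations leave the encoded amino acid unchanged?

Codon 1: ATG (Met) → ATT (Ile) — missense.
Codon 3: CAC (His) → AAC (Asn) — missense.
Codon 4: ATC (Ile) → ATA (Ile) — synonymous.
Codon 5: AAG (Lys) → AGG (Arg) — missense.
Codon 6: AGG (Arg) → ACG (Thr) — missense.
Codon 7: CAT (His) → CAA (Gln) — missense.
Codon 8: TTA (Leu) → TTG (Leu) — synonymous.
Synonymous: 2 of 7.

2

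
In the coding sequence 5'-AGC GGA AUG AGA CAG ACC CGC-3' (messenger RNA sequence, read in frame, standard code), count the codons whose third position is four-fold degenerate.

Codon 1 AGC (Ser): third position 2-fold.
Codon 2 GGA (Gly): third position 4-fold.
Codon 3 AUG (Met): third position 1-fold.
Codon 4 AGA (Arg): third position 2-fold.
Codon 5 CAG (Gln): third position 2-fold.
Codon 6 ACC (Thr): third position 4-fold.
Codon 7 CGC (Arg): third position 4-fold.
Four-fold degenerate third positions: 3.

3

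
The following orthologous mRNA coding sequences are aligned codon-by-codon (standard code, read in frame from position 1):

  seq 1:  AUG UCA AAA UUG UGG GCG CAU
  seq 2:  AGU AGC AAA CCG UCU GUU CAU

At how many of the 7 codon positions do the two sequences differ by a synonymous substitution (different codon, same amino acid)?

Codon 1: AUG Met / AGU Ser — nonsynonymous.
Codon 2: UCA Ser / AGC Ser — synonymous.
Codon 3: AAA Lys / AAA Lys — identical.
Codon 4: UUG Leu / CCG Pro — nonsynonymous.
Codon 5: UGG Trp / UCU Ser — nonsynonymous.
Codon 6: GCG Ala / GUU Val — nonsynonymous.
Codon 7: CAU His / CAU His — identical.
Synonymous differences: 1.

1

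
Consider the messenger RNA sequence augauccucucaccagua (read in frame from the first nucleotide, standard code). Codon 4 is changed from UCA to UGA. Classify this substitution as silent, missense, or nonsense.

nonsense

Position 11 falls in codon 4: UCA → Ser.
After the substitution the codon is UGA → Stop.
The new codon is a stop codon, so this is a nonsense mutation.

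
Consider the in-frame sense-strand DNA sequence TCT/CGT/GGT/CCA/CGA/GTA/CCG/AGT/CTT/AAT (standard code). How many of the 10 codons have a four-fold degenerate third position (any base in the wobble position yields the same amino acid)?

8

Codon 1 TCT (Ser): third position 4-fold.
Codon 2 CGT (Arg): third position 4-fold.
Codon 3 GGT (Gly): third position 4-fold.
Codon 4 CCA (Pro): third position 4-fold.
Codon 5 CGA (Arg): third position 4-fold.
Codon 6 GTA (Val): third position 4-fold.
Codon 7 CCG (Pro): third position 4-fold.
Codon 8 AGT (Ser): third position 2-fold.
Codon 9 CTT (Leu): third position 4-fold.
Codon 10 AAT (Asn): third position 2-fold.
Four-fold degenerate third positions: 8.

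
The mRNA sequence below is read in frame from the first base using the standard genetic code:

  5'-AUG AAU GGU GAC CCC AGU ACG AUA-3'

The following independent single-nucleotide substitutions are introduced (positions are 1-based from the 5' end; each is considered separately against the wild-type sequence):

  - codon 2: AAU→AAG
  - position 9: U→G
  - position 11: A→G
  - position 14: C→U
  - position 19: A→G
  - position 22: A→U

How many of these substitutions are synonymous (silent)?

1

Codon 2: AAU (Asn) → AAG (Lys) — missense.
Codon 3: GGU (Gly) → GGG (Gly) — synonymous.
Codon 4: GAC (Asp) → GGC (Gly) — missense.
Codon 5: CCC (Pro) → CUC (Leu) — missense.
Codon 7: ACG (Thr) → GCG (Ala) — missense.
Codon 8: AUA (Ile) → UUA (Leu) — missense.
Synonymous: 1 of 6.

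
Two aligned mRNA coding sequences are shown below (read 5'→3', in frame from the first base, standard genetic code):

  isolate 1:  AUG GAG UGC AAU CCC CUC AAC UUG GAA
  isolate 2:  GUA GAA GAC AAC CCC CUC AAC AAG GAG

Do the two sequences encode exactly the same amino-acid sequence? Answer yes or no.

no

Codon 1: AUG Met / GUA Val — nonsynonymous.
Codon 2: GAG Glu / GAA Glu — synonymous.
Codon 3: UGC Cys / GAC Asp — nonsynonymous.
Codon 4: AAU Asn / AAC Asn — synonymous.
Codon 5: CCC Pro / CCC Pro — identical.
Codon 6: CUC Leu / CUC Leu — identical.
Codon 7: AAC Asn / AAC Asn — identical.
Codon 8: UUG Leu / AAG Lys — nonsynonymous.
Codon 9: GAA Glu / GAG Glu — synonymous.
Nonsynonymous differences: 3 → different protein.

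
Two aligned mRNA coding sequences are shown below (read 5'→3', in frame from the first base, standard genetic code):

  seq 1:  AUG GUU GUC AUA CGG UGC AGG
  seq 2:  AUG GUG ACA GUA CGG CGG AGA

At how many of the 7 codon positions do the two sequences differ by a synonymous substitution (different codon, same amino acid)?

Codon 1: AUG Met / AUG Met — identical.
Codon 2: GUU Val / GUG Val — synonymous.
Codon 3: GUC Val / ACA Thr — nonsynonymous.
Codon 4: AUA Ile / GUA Val — nonsynonymous.
Codon 5: CGG Arg / CGG Arg — identical.
Codon 6: UGC Cys / CGG Arg — nonsynonymous.
Codon 7: AGG Arg / AGA Arg — synonymous.
Synonymous differences: 2.

2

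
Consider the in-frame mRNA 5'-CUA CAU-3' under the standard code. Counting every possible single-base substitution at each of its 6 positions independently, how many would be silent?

5

Codon 1 (CUA, Leu): 4 synonymous substitutions.
Codon 2 (CAU, His): 1 synonymous substitution.
Total: 4 + 1 = 5.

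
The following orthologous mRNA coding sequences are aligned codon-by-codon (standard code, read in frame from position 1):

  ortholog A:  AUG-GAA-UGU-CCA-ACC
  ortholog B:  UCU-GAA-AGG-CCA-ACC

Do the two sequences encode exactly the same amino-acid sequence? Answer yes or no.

Codon 1: AUG Met / UCU Ser — nonsynonymous.
Codon 2: GAA Glu / GAA Glu — identical.
Codon 3: UGU Cys / AGG Arg — nonsynonymous.
Codon 4: CCA Pro / CCA Pro — identical.
Codon 5: ACC Thr / ACC Thr — identical.
Nonsynonymous differences: 2 → different protein.

no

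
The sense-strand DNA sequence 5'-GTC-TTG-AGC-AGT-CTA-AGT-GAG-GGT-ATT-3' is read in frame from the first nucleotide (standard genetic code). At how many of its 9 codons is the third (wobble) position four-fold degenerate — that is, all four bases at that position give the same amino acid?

3

Codon 1 GTC (Val): third position 4-fold.
Codon 2 TTG (Leu): third position 2-fold.
Codon 3 AGC (Ser): third position 2-fold.
Codon 4 AGT (Ser): third position 2-fold.
Codon 5 CTA (Leu): third position 4-fold.
Codon 6 AGT (Ser): third position 2-fold.
Codon 7 GAG (Glu): third position 2-fold.
Codon 8 GGT (Gly): third position 4-fold.
Codon 9 ATT (Ile): third position 3-fold.
Four-fold degenerate third positions: 3.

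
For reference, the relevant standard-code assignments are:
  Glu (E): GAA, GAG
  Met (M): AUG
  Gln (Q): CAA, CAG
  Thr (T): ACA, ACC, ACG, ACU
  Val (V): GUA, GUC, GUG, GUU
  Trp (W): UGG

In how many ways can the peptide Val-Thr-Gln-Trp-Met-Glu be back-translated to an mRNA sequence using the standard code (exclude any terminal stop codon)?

64

Val: 4 codons.
Thr: 4 codons.
Gln: 2 codons.
Trp: 1 codon.
Met: 1 codon.
Glu: 2 codons.
4 × 4 × 2 × 1 × 1 × 2 = 64.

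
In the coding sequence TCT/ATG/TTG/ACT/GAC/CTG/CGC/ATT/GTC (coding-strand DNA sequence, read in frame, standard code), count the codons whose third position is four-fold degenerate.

Codon 1 TCT (Ser): third position 4-fold.
Codon 2 ATG (Met): third position 1-fold.
Codon 3 TTG (Leu): third position 2-fold.
Codon 4 ACT (Thr): third position 4-fold.
Codon 5 GAC (Asp): third position 2-fold.
Codon 6 CTG (Leu): third position 4-fold.
Codon 7 CGC (Arg): third position 4-fold.
Codon 8 ATT (Ile): third position 3-fold.
Codon 9 GTC (Val): third position 4-fold.
Four-fold degenerate third positions: 5.

5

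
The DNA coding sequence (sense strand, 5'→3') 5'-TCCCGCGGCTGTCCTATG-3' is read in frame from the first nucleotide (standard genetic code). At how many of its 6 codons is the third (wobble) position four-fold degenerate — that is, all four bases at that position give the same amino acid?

4

Codon 1 TCC (Ser): third position 4-fold.
Codon 2 CGC (Arg): third position 4-fold.
Codon 3 GGC (Gly): third position 4-fold.
Codon 4 TGT (Cys): third position 2-fold.
Codon 5 CCT (Pro): third position 4-fold.
Codon 6 ATG (Met): third position 1-fold.
Four-fold degenerate third positions: 4.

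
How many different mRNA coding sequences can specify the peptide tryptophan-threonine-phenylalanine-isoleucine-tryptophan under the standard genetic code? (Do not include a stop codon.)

24

Trp: 1 codon.
Thr: 4 codons.
Phe: 2 codons.
Ile: 3 codons.
Trp: 1 codon.
1 × 4 × 2 × 3 × 1 = 24.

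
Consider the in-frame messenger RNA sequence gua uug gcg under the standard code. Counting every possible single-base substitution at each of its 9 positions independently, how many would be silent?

Codon 1 (GUA, Val): 3 synonymous substitutions.
Codon 2 (UUG, Leu): 2 synonymous substitutions.
Codon 3 (GCG, Ala): 3 synonymous substitutions.
Total: 3 + 2 + 3 = 8.

8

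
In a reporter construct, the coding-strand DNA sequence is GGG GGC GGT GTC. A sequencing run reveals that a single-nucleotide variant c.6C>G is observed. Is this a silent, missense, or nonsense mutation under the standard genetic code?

silent

Position 6 falls in codon 2: GGC → Gly.
After the substitution the codon is GGG → Gly.
Both encode Gly, so the change is synonymous.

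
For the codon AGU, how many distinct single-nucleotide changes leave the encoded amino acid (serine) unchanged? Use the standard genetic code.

1

Position 1: none → 0 synonymous.
Position 2: none → 0 synonymous.
Position 3: AGC → 1 synonymous.
Total: 0 + 0 + 1 = 1.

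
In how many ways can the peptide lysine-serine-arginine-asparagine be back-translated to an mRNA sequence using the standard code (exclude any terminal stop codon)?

Lys: 2 codons.
Ser: 6 codons.
Arg: 6 codons.
Asn: 2 codons.
2 × 6 × 6 × 2 = 144.

144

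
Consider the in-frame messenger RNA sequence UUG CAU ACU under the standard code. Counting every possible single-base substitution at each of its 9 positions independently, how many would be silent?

Codon 1 (UUG, Leu): 2 synonymous substitutions.
Codon 2 (CAU, His): 1 synonymous substitution.
Codon 3 (ACU, Thr): 3 synonymous substitutions.
Total: 2 + 1 + 3 = 6.

6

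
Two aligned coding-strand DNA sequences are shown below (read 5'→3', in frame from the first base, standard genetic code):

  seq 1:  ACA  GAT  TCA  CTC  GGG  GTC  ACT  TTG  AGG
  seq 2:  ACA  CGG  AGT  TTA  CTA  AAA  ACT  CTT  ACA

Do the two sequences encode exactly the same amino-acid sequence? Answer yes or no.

no

Codon 1: ACA Thr / ACA Thr — identical.
Codon 2: GAT Asp / CGG Arg — nonsynonymous.
Codon 3: TCA Ser / AGT Ser — synonymous.
Codon 4: CTC Leu / TTA Leu — synonymous.
Codon 5: GGG Gly / CTA Leu — nonsynonymous.
Codon 6: GTC Val / AAA Lys — nonsynonymous.
Codon 7: ACT Thr / ACT Thr — identical.
Codon 8: TTG Leu / CTT Leu — synonymous.
Codon 9: AGG Arg / ACA Thr — nonsynonymous.
Nonsynonymous differences: 4 → different protein.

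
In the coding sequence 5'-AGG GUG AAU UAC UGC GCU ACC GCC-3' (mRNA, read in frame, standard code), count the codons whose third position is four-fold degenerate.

4

Codon 1 AGG (Arg): third position 2-fold.
Codon 2 GUG (Val): third position 4-fold.
Codon 3 AAU (Asn): third position 2-fold.
Codon 4 UAC (Tyr): third position 2-fold.
Codon 5 UGC (Cys): third position 2-fold.
Codon 6 GCU (Ala): third position 4-fold.
Codon 7 ACC (Thr): third position 4-fold.
Codon 8 GCC (Ala): third position 4-fold.
Four-fold degenerate third positions: 4.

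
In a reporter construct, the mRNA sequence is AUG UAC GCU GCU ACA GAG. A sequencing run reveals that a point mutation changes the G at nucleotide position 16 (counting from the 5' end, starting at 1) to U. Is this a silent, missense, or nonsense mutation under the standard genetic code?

nonsense

Position 16 falls in codon 6: GAG → Glu.
After the substitution the codon is UAG → Stop.
The new codon is a stop codon, so this is a nonsense mutation.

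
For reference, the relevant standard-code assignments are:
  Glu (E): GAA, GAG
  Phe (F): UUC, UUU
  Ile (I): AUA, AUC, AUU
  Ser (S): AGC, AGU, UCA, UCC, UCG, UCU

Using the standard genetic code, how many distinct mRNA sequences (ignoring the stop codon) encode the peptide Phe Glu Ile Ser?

72

Phe: 2 codons.
Glu: 2 codons.
Ile: 3 codons.
Ser: 6 codons.
2 × 2 × 3 × 6 = 72.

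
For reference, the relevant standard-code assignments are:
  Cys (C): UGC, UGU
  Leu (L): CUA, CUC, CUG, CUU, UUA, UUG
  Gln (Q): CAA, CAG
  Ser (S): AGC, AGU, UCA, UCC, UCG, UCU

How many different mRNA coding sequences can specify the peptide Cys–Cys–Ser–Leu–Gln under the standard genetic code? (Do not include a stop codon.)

288

Cys: 2 codons.
Cys: 2 codons.
Ser: 6 codons.
Leu: 6 codons.
Gln: 2 codons.
2 × 2 × 6 × 6 × 2 = 288.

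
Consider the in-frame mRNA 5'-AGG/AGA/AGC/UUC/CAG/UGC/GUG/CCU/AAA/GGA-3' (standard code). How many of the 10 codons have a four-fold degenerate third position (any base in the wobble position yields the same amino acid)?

3

Codon 1 AGG (Arg): third position 2-fold.
Codon 2 AGA (Arg): third position 2-fold.
Codon 3 AGC (Ser): third position 2-fold.
Codon 4 UUC (Phe): third position 2-fold.
Codon 5 CAG (Gln): third position 2-fold.
Codon 6 UGC (Cys): third position 2-fold.
Codon 7 GUG (Val): third position 4-fold.
Codon 8 CCU (Pro): third position 4-fold.
Codon 9 AAA (Lys): third position 2-fold.
Codon 10 GGA (Gly): third position 4-fold.
Four-fold degenerate third positions: 3.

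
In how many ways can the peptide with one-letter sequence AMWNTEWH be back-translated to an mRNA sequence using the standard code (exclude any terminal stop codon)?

128

Ala: 4 codons.
Met: 1 codon.
Trp: 1 codon.
Asn: 2 codons.
Thr: 4 codons.
Glu: 2 codons.
Trp: 1 codon.
His: 2 codons.
4 × 1 × 1 × 2 × 4 × 2 × 1 × 2 = 128.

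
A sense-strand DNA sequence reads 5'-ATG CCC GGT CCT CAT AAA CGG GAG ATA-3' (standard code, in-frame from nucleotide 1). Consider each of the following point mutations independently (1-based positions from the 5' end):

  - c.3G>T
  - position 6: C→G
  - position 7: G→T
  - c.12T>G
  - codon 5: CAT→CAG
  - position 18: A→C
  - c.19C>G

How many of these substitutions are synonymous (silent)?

2

Codon 1: ATG (Met) → ATT (Ile) — missense.
Codon 2: CCC (Pro) → CCG (Pro) — synonymous.
Codon 3: GGT (Gly) → TGT (Cys) — missense.
Codon 4: CCT (Pro) → CCG (Pro) — synonymous.
Codon 5: CAT (His) → CAG (Gln) — missense.
Codon 6: AAA (Lys) → AAC (Asn) — missense.
Codon 7: CGG (Arg) → GGG (Gly) — missense.
Synonymous: 2 of 7.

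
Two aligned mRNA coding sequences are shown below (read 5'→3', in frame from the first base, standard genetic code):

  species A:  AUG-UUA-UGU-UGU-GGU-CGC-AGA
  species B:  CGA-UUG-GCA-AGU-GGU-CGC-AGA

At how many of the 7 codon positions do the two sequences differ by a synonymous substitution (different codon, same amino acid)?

1

Codon 1: AUG Met / CGA Arg — nonsynonymous.
Codon 2: UUA Leu / UUG Leu — synonymous.
Codon 3: UGU Cys / GCA Ala — nonsynonymous.
Codon 4: UGU Cys / AGU Ser — nonsynonymous.
Codon 5: GGU Gly / GGU Gly — identical.
Codon 6: CGC Arg / CGC Arg — identical.
Codon 7: AGA Arg / AGA Arg — identical.
Synonymous differences: 1.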